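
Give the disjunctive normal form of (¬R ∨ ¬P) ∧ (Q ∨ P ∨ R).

(¬R ∨ ¬P) ∧ (Q ∨ P ∨ R)
= (¬R ∧ Q) ∨ (¬R ∧ P) ∨ (¬R ∧ R) ∨ (¬P ∧ Q) ∨ (¬P ∧ P) ∨ (¬P ∧ R)   [distribute ∧ over ∨]
= (¬R ∧ Q) ∨ (¬R ∧ P) ∨ (¬P ∧ Q) ∨ (¬P ∧ R)   [simplify]

(¬R ∧ Q) ∨ (¬R ∧ P) ∨ (¬P ∧ Q) ∨ (¬P ∧ R)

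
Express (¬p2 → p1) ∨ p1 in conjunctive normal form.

p2 ∨ p1

(¬p2 → p1) ∨ p1
= ¬¬p2 ∨ p1 ∨ p1   [eliminate →]
= p2 ∨ p1 ∨ p1   [double negation]
= p2 ∨ p1   [simplify]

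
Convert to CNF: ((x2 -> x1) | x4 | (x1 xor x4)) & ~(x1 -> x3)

x1 & ~x3

((x2 -> x1) | x4 | (x1 xor x4)) & ~(x1 -> x3)
= (~x2 | x1 | x4 | (x1 xor x4)) & ~(x1 -> x3)   — eliminate ->
= (~x2 | x1 | x4 | ((x1 | x4) & ~(x1 & x4))) & ~(x1 -> x3)   — expand xor
= (~x2 | x1 | x4 | ((x1 | x4) & ~(x1 & x4))) & ~(~x1 | x3)   — eliminate ->
= (~x2 | x1 | x4 | ((x1 | x4) & (~x1 | ~x4))) & ~(~x1 | x3)   — De Morgan
= (~x2 | x1 | x4 | ((x1 | x4) & (~x1 | ~x4))) & ~~x1 & ~x3   — De Morgan
= (~x2 | x1 | x4 | ((x1 | x4) & (~x1 | ~x4))) & x1 & ~x3   — double negation
= (~x2 | x1 | x4 | x1 | x4) & (~x2 | x1 | x4 | ~x1 | ~x4) & x1 & ~x3   — distribute | over &
= x1 & ~x3   — simplify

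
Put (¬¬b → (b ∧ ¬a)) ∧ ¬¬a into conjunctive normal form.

(¬b ∨ ¬a) ∧ a

(¬¬b → (b ∧ ¬a)) ∧ ¬¬a
≡ (¬¬¬b ∨ (b ∧ ¬a)) ∧ ¬¬a   [eliminate →]
≡ (¬b ∨ (b ∧ ¬a)) ∧ ¬¬a   [double negation]
≡ (¬b ∨ (b ∧ ¬a)) ∧ a   [double negation]
≡ (¬b ∨ b) ∧ (¬b ∨ ¬a) ∧ a   [distribute ∨ over ∧]
≡ (¬b ∨ ¬a) ∧ a   [simplify]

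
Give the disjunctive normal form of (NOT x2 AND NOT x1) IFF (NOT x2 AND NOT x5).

(NOT x2 AND NOT x1) IFF (NOT x2 AND NOT x5)
≡ ((NOT x2 AND NOT x1) IMPLIES (NOT x2 AND NOT x5)) AND ((NOT x2 AND NOT x5) IMPLIES (NOT x2 AND NOT x1))
≡ (NOT (NOT x2 AND NOT x1) OR (NOT x2 AND NOT x5)) AND ((NOT x2 AND NOT x5) IMPLIES (NOT x2 AND NOT x1))
≡ (NOT (NOT x2 AND NOT x1) OR (NOT x2 AND NOT x5)) AND (NOT (NOT x2 AND NOT x5) OR (NOT x2 AND NOT x1))
≡ (NOT NOT x2 OR NOT NOT x1 OR (NOT x2 AND NOT x5)) AND (NOT (NOT x2 AND NOT x5) OR (NOT x2 AND NOT x1))
≡ (x2 OR NOT NOT x1 OR (NOT x2 AND NOT x5)) AND (NOT (NOT x2 AND NOT x5) OR (NOT x2 AND NOT x1))
≡ (x2 OR x1 OR (NOT x2 AND NOT x5)) AND (NOT (NOT x2 AND NOT x5) OR (NOT x2 AND NOT x1))
≡ (x2 OR x1 OR (NOT x2 AND NOT x5)) AND (NOT NOT x2 OR NOT NOT x5 OR (NOT x2 AND NOT x1))
≡ (x2 OR x1 OR (NOT x2 AND NOT x5)) AND (x2 OR NOT NOT x5 OR (NOT x2 AND NOT x1))
≡ (x2 OR x1 OR (NOT x2 AND NOT x5)) AND (x2 OR x5 OR (NOT x2 AND NOT x1))
≡ (x2 AND x2) OR (x2 AND x5) OR (x2 AND NOT x2 AND NOT x1) OR (x1 AND x2) OR (x1 AND x5) OR (x1 AND NOT x2 AND NOT x1) OR (NOT x2 AND NOT x5 AND x2) OR (NOT x2 AND NOT x5 AND x5) OR (NOT x2 AND NOT x5 AND NOT x2 AND NOT x1)
≡ x2 OR (x1 AND x5) OR (NOT x2 AND NOT x5 AND NOT x1)

x2 OR (x1 AND x5) OR (NOT x2 AND NOT x5 AND NOT x1)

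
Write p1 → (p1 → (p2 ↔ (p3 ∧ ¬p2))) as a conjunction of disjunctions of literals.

(¬p1 ∨ ¬p2) ∧ (¬p1 ∨ ¬p3 ∨ p2)

p1 → (p1 → (p2 ↔ (p3 ∧ ¬p2)))
≡ ¬p1 ∨ (p1 → (p2 ↔ (p3 ∧ ¬p2)))
≡ ¬p1 ∨ ¬p1 ∨ (p2 ↔ (p3 ∧ ¬p2))
≡ ¬p1 ∨ ¬p1 ∨ ((p2 → (p3 ∧ ¬p2)) ∧ ((p3 ∧ ¬p2) → p2))
≡ ¬p1 ∨ ¬p1 ∨ ((¬p2 ∨ (p3 ∧ ¬p2)) ∧ ((p3 ∧ ¬p2) → p2))
≡ ¬p1 ∨ ¬p1 ∨ ((¬p2 ∨ (p3 ∧ ¬p2)) ∧ (¬(p3 ∧ ¬p2) ∨ p2))
≡ ¬p1 ∨ ¬p1 ∨ ((¬p2 ∨ (p3 ∧ ¬p2)) ∧ (¬p3 ∨ ¬¬p2 ∨ p2))
≡ ¬p1 ∨ ¬p1 ∨ ((¬p2 ∨ (p3 ∧ ¬p2)) ∧ (¬p3 ∨ p2 ∨ p2))
≡ (¬p1 ∨ ¬p1 ∨ ¬p2 ∨ p3) ∧ (¬p1 ∨ ¬p1 ∨ ¬p2 ∨ ¬p2) ∧ (¬p1 ∨ ¬p1 ∨ ¬p3 ∨ p2 ∨ p2)
≡ (¬p1 ∨ ¬p2) ∧ (¬p1 ∨ ¬p3 ∨ p2)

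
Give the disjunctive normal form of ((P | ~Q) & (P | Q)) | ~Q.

P | ~Q

((P | ~Q) & (P | Q)) | ~Q
≡ (P & P) | (P & Q) | (~Q & P) | (~Q & Q) | ~Q   — distribute & over |
≡ P | ~Q   — simplify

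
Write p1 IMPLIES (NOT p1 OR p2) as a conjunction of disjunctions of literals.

NOT p1 OR p2

p1 IMPLIES (NOT p1 OR p2)
⇔ NOT p1 OR NOT p1 OR p2   [eliminate IMPLIES]
⇔ NOT p1 OR p2   [simplify]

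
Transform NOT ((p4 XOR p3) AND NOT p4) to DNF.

NOT ((p4 XOR p3) AND NOT p4)
= NOT (((p4 AND NOT p3) OR (NOT p4 AND p3)) AND NOT p4)   — expand XOR
= NOT ((p4 AND NOT p3) OR (NOT p4 AND p3)) OR NOT NOT p4   — De Morgan
= (NOT (p4 AND NOT p3) AND NOT (NOT p4 AND p3)) OR NOT NOT p4   — De Morgan
= ((NOT p4 OR NOT NOT p3) AND NOT (NOT p4 AND p3)) OR NOT NOT p4   — De Morgan
= ((NOT p4 OR p3) AND NOT (NOT p4 AND p3)) OR NOT NOT p4   — double negation
= ((NOT p4 OR p3) AND (NOT NOT p4 OR NOT p3)) OR NOT NOT p4   — De Morgan
= ((NOT p4 OR p3) AND (p4 OR NOT p3)) OR NOT NOT p4   — double negation
= ((NOT p4 OR p3) AND (p4 OR NOT p3)) OR p4   — double negation
= (NOT p4 AND p4) OR (NOT p4 AND NOT p3) OR (p3 AND p4) OR (p3 AND NOT p3) OR p4   — distribute AND over OR
= (NOT p4 AND NOT p3) OR p4   — simplify

(NOT p4 AND NOT p3) OR p4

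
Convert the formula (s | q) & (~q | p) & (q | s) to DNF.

(s | q) & (~q | p) & (q | s)
≡ (s & ~q & q) | (s & ~q & s) | (s & p & q) | (s & p & s) | (q & ~q & q) | (q & ~q & s) | (q & p & q) | (q & p & s)   — distribute & over |
≡ (s & ~q) | (s & p) | (q & p)   — simplify

(s & ~q) | (s & p) | (q & p)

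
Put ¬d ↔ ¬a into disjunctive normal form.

(d ∧ a) ∨ (¬a ∧ ¬d)

¬d ↔ ¬a
≡ (¬d → ¬a) ∧ (¬a → ¬d)   — eliminate ↔
≡ (¬¬d ∨ ¬a) ∧ (¬a → ¬d)   — eliminate →
≡ (¬¬d ∨ ¬a) ∧ (¬¬a ∨ ¬d)   — eliminate →
≡ (d ∨ ¬a) ∧ (¬¬a ∨ ¬d)   — double negation
≡ (d ∨ ¬a) ∧ (a ∨ ¬d)   — double negation
≡ (d ∧ a) ∨ (d ∧ ¬d) ∨ (¬a ∧ a) ∨ (¬a ∧ ¬d)   — distribute ∧ over ∨
≡ (d ∧ a) ∨ (¬a ∧ ¬d)   — simplify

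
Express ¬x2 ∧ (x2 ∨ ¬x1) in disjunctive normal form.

¬x2 ∧ ¬x1

¬x2 ∧ (x2 ∨ ¬x1)
⇔ (¬x2 ∧ x2) ∨ (¬x2 ∧ ¬x1)   [distribute ∧ over ∨]
⇔ ¬x2 ∧ ¬x1   [simplify]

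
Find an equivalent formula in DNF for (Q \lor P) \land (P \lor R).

(Q \land R) \lor P

(Q \lor P) \land (P \lor R)
⇔ (Q \land P) \lor (Q \land R) \lor (P \land P) \lor (P \land R)   — distribute \land over \lor
⇔ (Q \land R) \lor P   — simplify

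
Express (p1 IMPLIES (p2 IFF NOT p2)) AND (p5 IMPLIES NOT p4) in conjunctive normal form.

(NOT p1 OR NOT p2) AND (NOT p1 OR p2) AND (NOT p5 OR NOT p4)

(p1 IMPLIES (p2 IFF NOT p2)) AND (p5 IMPLIES NOT p4)
≡ (NOT p1 OR (p2 IFF NOT p2)) AND (p5 IMPLIES NOT p4)   [eliminate IMPLIES]
≡ (NOT p1 OR ((p2 IMPLIES NOT p2) AND (NOT p2 IMPLIES p2))) AND (p5 IMPLIES NOT p4)   [eliminate IFF]
≡ (NOT p1 OR ((NOT p2 OR NOT p2) AND (NOT p2 IMPLIES p2))) AND (p5 IMPLIES NOT p4)   [eliminate IMPLIES]
≡ (NOT p1 OR ((NOT p2 OR NOT p2) AND (NOT NOT p2 OR p2))) AND (p5 IMPLIES NOT p4)   [eliminate IMPLIES]
≡ (NOT p1 OR ((NOT p2 OR NOT p2) AND (NOT NOT p2 OR p2))) AND (NOT p5 OR NOT p4)   [eliminate IMPLIES]
≡ (NOT p1 OR ((NOT p2 OR NOT p2) AND (p2 OR p2))) AND (NOT p5 OR NOT p4)   [double negation]
≡ (NOT p1 OR NOT p2 OR NOT p2) AND (NOT p1 OR p2 OR p2) AND (NOT p5 OR NOT p4)   [distribute OR over AND]
≡ (NOT p1 OR NOT p2) AND (NOT p1 OR p2) AND (NOT p5 OR NOT p4)   [simplify]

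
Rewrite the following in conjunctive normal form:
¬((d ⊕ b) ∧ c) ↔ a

(d ∨ b ∨ a) ∧ (¬d ∨ ¬b ∨ a) ∧ (c ∨ a) ∧ (¬a ∨ ¬d ∨ b ∨ ¬c) ∧ (¬a ∨ ¬b ∨ d ∨ ¬c)

¬((d ⊕ b) ∧ c) ↔ a
≡ (¬((d ⊕ b) ∧ c) → a) ∧ (a → ¬((d ⊕ b) ∧ c))
≡ (¬¬((d ⊕ b) ∧ c) ∨ a) ∧ (a → ¬((d ⊕ b) ∧ c))
≡ (¬¬((d ∨ b) ∧ ¬(d ∧ b) ∧ c) ∨ a) ∧ (a → ¬((d ⊕ b) ∧ c))
≡ (¬¬((d ∨ b) ∧ ¬(d ∧ b) ∧ c) ∨ a) ∧ (¬a ∨ ¬((d ⊕ b) ∧ c))
≡ (¬¬((d ∨ b) ∧ ¬(d ∧ b) ∧ c) ∨ a) ∧ (¬a ∨ ¬((d ∨ b) ∧ ¬(d ∧ b) ∧ c))
≡ ((d ∨ b) ∧ ¬(d ∧ b) ∧ c ∨ a) ∧ (¬a ∨ ¬((d ∨ b) ∧ ¬(d ∧ b) ∧ c))
≡ ((d ∨ b) ∧ (¬d ∨ ¬b) ∧ c ∨ a) ∧ (¬a ∨ ¬((d ∨ b) ∧ ¬(d ∧ b) ∧ c))
≡ ((d ∨ b) ∧ (¬d ∨ ¬b) ∧ c ∨ a) ∧ (¬a ∨ ¬(d ∨ b) ∨ ¬¬(d ∧ b) ∨ ¬c)
≡ ((d ∨ b) ∧ (¬d ∨ ¬b) ∧ c ∨ a) ∧ (¬a ∨ ¬d ∧ ¬b ∨ ¬¬(d ∧ b) ∨ ¬c)
≡ ((d ∨ b) ∧ (¬d ∨ ¬b) ∧ c ∨ a) ∧ (¬a ∨ ¬d ∧ ¬b ∨ d ∧ b ∨ ¬c)
≡ (d ∨ b ∨ a) ∧ (¬d ∨ ¬b ∨ a) ∧ (c ∨ a) ∧ (¬a ∨ ¬d ∨ d ∨ ¬c) ∧ (¬a ∨ ¬d ∨ b ∨ ¬c) ∧ (¬a ∨ ¬b ∨ d ∨ ¬c) ∧ (¬a ∨ ¬b ∨ b ∨ ¬c)
≡ (d ∨ b ∨ a) ∧ (¬d ∨ ¬b ∨ a) ∧ (c ∨ a) ∧ (¬a ∨ ¬d ∨ b ∨ ¬c) ∧ (¬a ∨ ¬b ∨ d ∨ ¬c)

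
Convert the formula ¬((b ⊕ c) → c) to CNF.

¬((b ⊕ c) → c)
≡ ¬(¬(b ⊕ c) ∨ c)   (eliminate →)
≡ ¬(¬((b ∨ c) ∧ ¬(b ∧ c)) ∨ c)   (expand ⊕)
≡ ¬¬((b ∨ c) ∧ ¬(b ∧ c)) ∧ ¬c   (De Morgan)
≡ (b ∨ c) ∧ ¬(b ∧ c) ∧ ¬c   (double negation)
≡ (b ∨ c) ∧ (¬b ∨ ¬c) ∧ ¬c   (De Morgan)
≡ (b ∨ c) ∧ ¬c   (simplify)

(b ∨ c) ∧ ¬c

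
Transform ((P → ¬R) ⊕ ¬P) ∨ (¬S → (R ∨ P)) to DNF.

((P → ¬R) ⊕ ¬P) ∨ (¬S → (R ∨ P))
= ((P → ¬R) ∧ ¬¬P) ∨ (¬(P → ¬R) ∧ ¬P) ∨ (¬S → (R ∨ P))   [expand ⊕]
= ((¬P ∨ ¬R) ∧ ¬¬P) ∨ (¬(P → ¬R) ∧ ¬P) ∨ (¬S → (R ∨ P))   [eliminate →]
= ((¬P ∨ ¬R) ∧ ¬¬P) ∨ (¬(¬P ∨ ¬R) ∧ ¬P) ∨ (¬S → (R ∨ P))   [eliminate →]
= ((¬P ∨ ¬R) ∧ ¬¬P) ∨ (¬(¬P ∨ ¬R) ∧ ¬P) ∨ ¬¬S ∨ R ∨ P   [eliminate →]
= ((¬P ∨ ¬R) ∧ P) ∨ (¬(¬P ∨ ¬R) ∧ ¬P) ∨ ¬¬S ∨ R ∨ P   [double negation]
= ((¬P ∨ ¬R) ∧ P) ∨ (¬¬P ∧ ¬¬R ∧ ¬P) ∨ ¬¬S ∨ R ∨ P   [De Morgan]
= ((¬P ∨ ¬R) ∧ P) ∨ (P ∧ ¬¬R ∧ ¬P) ∨ ¬¬S ∨ R ∨ P   [double negation]
= ((¬P ∨ ¬R) ∧ P) ∨ (P ∧ R ∧ ¬P) ∨ ¬¬S ∨ R ∨ P   [double negation]
= ((¬P ∨ ¬R) ∧ P) ∨ (P ∧ R ∧ ¬P) ∨ S ∨ R ∨ P   [double negation]
= (¬P ∧ P) ∨ (¬R ∧ P) ∨ (P ∧ R ∧ ¬P) ∨ S ∨ R ∨ P   [distribute ∧ over ∨]
= S ∨ R ∨ P   [simplify]

S ∨ R ∨ P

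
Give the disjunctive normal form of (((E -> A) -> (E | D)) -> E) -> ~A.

(D & ~E) | ~A

(((E -> A) -> (E | D)) -> E) -> ~A
⇔ ~(((E -> A) -> (E | D)) -> E) | ~A   (eliminate ->)
⇔ ~(~((E -> A) -> (E | D)) | E) | ~A   (eliminate ->)
⇔ ~(~(~(E -> A) | E | D) | E) | ~A   (eliminate ->)
⇔ ~(~(~(~E | A) | E | D) | E) | ~A   (eliminate ->)
⇔ (~~(~(~E | A) | E | D) & ~E) | ~A   (De Morgan)
⇔ ((~(~E | A) | E | D) & ~E) | ~A   (double negation)
⇔ (((~~E & ~A) | E | D) & ~E) | ~A   (De Morgan)
⇔ (((E & ~A) | E | D) & ~E) | ~A   (double negation)
⇔ (E & ~A & ~E) | (E & ~E) | (D & ~E) | ~A   (distribute & over |)
⇔ (D & ~E) | ~A   (simplify)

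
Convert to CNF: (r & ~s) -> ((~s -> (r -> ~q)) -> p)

(r & ~s) -> ((~s -> (r -> ~q)) -> p)
⇔ ~(r & ~s) | ((~s -> (r -> ~q)) -> p)   [eliminate ->]
⇔ ~(r & ~s) | ~(~s -> (r -> ~q)) | p   [eliminate ->]
⇔ ~(r & ~s) | ~(~~s | (r -> ~q)) | p   [eliminate ->]
⇔ ~(r & ~s) | ~(~~s | ~r | ~q) | p   [eliminate ->]
⇔ ~r | ~~s | ~(~~s | ~r | ~q) | p   [De Morgan]
⇔ ~r | s | ~(~~s | ~r | ~q) | p   [double negation]
⇔ ~r | s | (~~~s & ~~r & ~~q) | p   [De Morgan]
⇔ ~r | s | (~s & ~~r & ~~q) | p   [double negation]
⇔ ~r | s | (~s & r & ~~q) | p   [double negation]
⇔ ~r | s | (~s & r & q) | p   [double negation]
⇔ (~r | s | ~s | p) & (~r | s | r | p) & (~r | s | q | p)   [distribute | over &]
⇔ ~r | s | q | p   [simplify]

~r | s | q | p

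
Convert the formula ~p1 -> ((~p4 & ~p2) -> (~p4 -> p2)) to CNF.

p1 | p4 | p2

~p1 -> ((~p4 & ~p2) -> (~p4 -> p2))
≡ ~~p1 | ((~p4 & ~p2) -> (~p4 -> p2))   [eliminate ->]
≡ ~~p1 | ~(~p4 & ~p2) | (~p4 -> p2)   [eliminate ->]
≡ ~~p1 | ~(~p4 & ~p2) | ~~p4 | p2   [eliminate ->]
≡ p1 | ~(~p4 & ~p2) | ~~p4 | p2   [double negation]
≡ p1 | ~~p4 | ~~p2 | ~~p4 | p2   [De Morgan]
≡ p1 | p4 | ~~p2 | ~~p4 | p2   [double negation]
≡ p1 | p4 | p2 | ~~p4 | p2   [double negation]
≡ p1 | p4 | p2 | p4 | p2   [double negation]
≡ p1 | p4 | p2   [simplify]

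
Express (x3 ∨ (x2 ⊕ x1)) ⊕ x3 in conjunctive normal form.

(x3 ∨ x2 ∨ x1) ∧ (x3 ∨ ¬x2 ∨ ¬x1) ∧ ¬x3

(x3 ∨ (x2 ⊕ x1)) ⊕ x3
≡ (x3 ∨ (x2 ⊕ x1) ∨ x3) ∧ ¬((x3 ∨ (x2 ⊕ x1)) ∧ x3)   [expand ⊕]
≡ (x3 ∨ ((x2 ∨ x1) ∧ ¬(x2 ∧ x1)) ∨ x3) ∧ ¬((x3 ∨ (x2 ⊕ x1)) ∧ x3)   [expand ⊕]
≡ (x3 ∨ ((x2 ∨ x1) ∧ ¬(x2 ∧ x1)) ∨ x3) ∧ ¬((x3 ∨ ((x2 ∨ x1) ∧ ¬(x2 ∧ x1))) ∧ x3)   [expand ⊕]
≡ (x3 ∨ ((x2 ∨ x1) ∧ (¬x2 ∨ ¬x1)) ∨ x3) ∧ ¬((x3 ∨ ((x2 ∨ x1) ∧ ¬(x2 ∧ x1))) ∧ x3)   [De Morgan]
≡ (x3 ∨ ((x2 ∨ x1) ∧ (¬x2 ∨ ¬x1)) ∨ x3) ∧ (¬(x3 ∨ ((x2 ∨ x1) ∧ ¬(x2 ∧ x1))) ∨ ¬x3)   [De Morgan]
≡ (x3 ∨ ((x2 ∨ x1) ∧ (¬x2 ∨ ¬x1)) ∨ x3) ∧ ((¬x3 ∧ ¬((x2 ∨ x1) ∧ ¬(x2 ∧ x1))) ∨ ¬x3)   [De Morgan]
≡ (x3 ∨ ((x2 ∨ x1) ∧ (¬x2 ∨ ¬x1)) ∨ x3) ∧ ((¬x3 ∧ (¬(x2 ∨ x1) ∨ ¬¬(x2 ∧ x1))) ∨ ¬x3)   [De Morgan]
≡ (x3 ∨ ((x2 ∨ x1) ∧ (¬x2 ∨ ¬x1)) ∨ x3) ∧ ((¬x3 ∧ ((¬x2 ∧ ¬x1) ∨ ¬¬(x2 ∧ x1))) ∨ ¬x3)   [De Morgan]
≡ (x3 ∨ ((x2 ∨ x1) ∧ (¬x2 ∨ ¬x1)) ∨ x3) ∧ ((¬x3 ∧ ((¬x2 ∧ ¬x1) ∨ (x2 ∧ x1))) ∨ ¬x3)   [double negation]
≡ (x3 ∨ x2 ∨ x1 ∨ x3) ∧ (x3 ∨ ¬x2 ∨ ¬x1 ∨ x3) ∧ (¬x3 ∨ ¬x3) ∧ (¬x2 ∨ x2 ∨ ¬x3) ∧ (¬x2 ∨ x1 ∨ ¬x3) ∧ (¬x1 ∨ x2 ∨ ¬x3) ∧ (¬x1 ∨ x1 ∨ ¬x3)   [distribute ∨ over ∧]
≡ (x3 ∨ x2 ∨ x1) ∧ (x3 ∨ ¬x2 ∨ ¬x1) ∧ ¬x3   [simplify]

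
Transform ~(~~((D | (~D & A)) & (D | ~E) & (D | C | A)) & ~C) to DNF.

(~D & ~A) | (~D & E) | C

~(~~((D | (~D & A)) & (D | ~E) & (D | C | A)) & ~C)
= ~~~((D | (~D & A)) & (D | ~E) & (D | C | A)) | ~~C   — De Morgan
= ~((D | (~D & A)) & (D | ~E) & (D | C | A)) | ~~C   — double negation
= ~(D | (~D & A)) | ~(D | ~E) | ~(D | C | A) | ~~C   — De Morgan
= (~D & ~(~D & A)) | ~(D | ~E) | ~(D | C | A) | ~~C   — De Morgan
= (~D & (~~D | ~A)) | ~(D | ~E) | ~(D | C | A) | ~~C   — De Morgan
= (~D & (D | ~A)) | ~(D | ~E) | ~(D | C | A) | ~~C   — double negation
= (~D & (D | ~A)) | (~D & ~~E) | ~(D | C | A) | ~~C   — De Morgan
= (~D & (D | ~A)) | (~D & E) | ~(D | C | A) | ~~C   — double negation
= (~D & (D | ~A)) | (~D & E) | (~D & ~C & ~A) | ~~C   — De Morgan
= (~D & (D | ~A)) | (~D & E) | (~D & ~C & ~A) | C   — double negation
= (~D & D) | (~D & ~A) | (~D & E) | (~D & ~C & ~A) | C   — distribute & over |
= (~D & ~A) | (~D & E) | C   — simplify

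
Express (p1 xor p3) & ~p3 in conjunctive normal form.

(p1 xor p3) & ~p3
≡ (p1 | p3) & ~(p1 & p3) & ~p3   (expand xor)
≡ (p1 | p3) & (~p1 | ~p3) & ~p3   (De Morgan)
≡ (p1 | p3) & ~p3   (simplify)

(p1 | p3) & ~p3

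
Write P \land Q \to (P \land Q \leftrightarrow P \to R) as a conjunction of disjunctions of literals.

\lnot P \lor \lnot Q \lor R

P \land Q \to (P \land Q \leftrightarrow P \to R)
≡ \lnot (P \land Q) \lor (P \land Q \leftrightarrow P \to R)   [eliminate \to]
≡ \lnot (P \land Q) \lor (P \land Q \to (P \to R)) \land ((P \to R) \to P \land Q)   [eliminate \leftrightarrow]
≡ \lnot (P \land Q) \lor (\lnot (P \land Q) \lor (P \to R)) \land ((P \to R) \to P \land Q)   [eliminate \to]
≡ \lnot (P \land Q) \lor (\lnot (P \land Q) \lor \lnot P \lor R) \land ((P \to R) \to P \land Q)   [eliminate \to]
≡ \lnot (P \land Q) \lor (\lnot (P \land Q) \lor \lnot P \lor R) \land (\lnot (P \to R) \lor P \land Q)   [eliminate \to]
≡ \lnot (P \land Q) \lor (\lnot (P \land Q) \lor \lnot P \lor R) \land (\lnot (\lnot P \lor R) \lor P \land Q)   [eliminate \to]
≡ \lnot P \lor \lnot Q \lor (\lnot (P \land Q) \lor \lnot P \lor R) \land (\lnot (\lnot P \lor R) \lor P \land Q)   [De Morgan]
≡ \lnot P \lor \lnot Q \lor (\lnot P \lor \lnot Q \lor \lnot P \lor R) \land (\lnot (\lnot P \lor R) \lor P \land Q)   [De Morgan]
≡ \lnot P \lor \lnot Q \lor (\lnot P \lor \lnot Q \lor \lnot P \lor R) \land (\lnot \lnot P \land \lnot R \lor P \land Q)   [De Morgan]
≡ \lnot P \lor \lnot Q \lor (\lnot P \lor \lnot Q \lor \lnot P \lor R) \land (P \land \lnot R \lor P \land Q)   [double negation]
≡ (\lnot P \lor \lnot Q \lor \lnot P \lor \lnot Q \lor \lnot P \lor R) \land (\lnot P \lor \lnot Q \lor P \lor P) \land (\lnot P \lor \lnot Q \lor P \lor Q) \land (\lnot P \lor \lnot Q \lor \lnot R \lor P) \land (\lnot P \lor \lnot Q \lor \lnot R \lor Q)   [distribute \lor over \land]
≡ \lnot P \lor \lnot Q \lor R   [simplify]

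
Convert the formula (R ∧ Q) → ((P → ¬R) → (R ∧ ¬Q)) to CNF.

¬R ∨ ¬Q ∨ P

(R ∧ Q) → ((P → ¬R) → (R ∧ ¬Q))
⇔ ¬(R ∧ Q) ∨ ((P → ¬R) → (R ∧ ¬Q))   [eliminate →]
⇔ ¬(R ∧ Q) ∨ ¬(P → ¬R) ∨ (R ∧ ¬Q)   [eliminate →]
⇔ ¬(R ∧ Q) ∨ ¬(¬P ∨ ¬R) ∨ (R ∧ ¬Q)   [eliminate →]
⇔ ¬R ∨ ¬Q ∨ ¬(¬P ∨ ¬R) ∨ (R ∧ ¬Q)   [De Morgan]
⇔ ¬R ∨ ¬Q ∨ (¬¬P ∧ ¬¬R) ∨ (R ∧ ¬Q)   [De Morgan]
⇔ ¬R ∨ ¬Q ∨ (P ∧ ¬¬R) ∨ (R ∧ ¬Q)   [double negation]
⇔ ¬R ∨ ¬Q ∨ (P ∧ R) ∨ (R ∧ ¬Q)   [double negation]
⇔ (¬R ∨ ¬Q ∨ P ∨ R) ∧ (¬R ∨ ¬Q ∨ P ∨ ¬Q) ∧ (¬R ∨ ¬Q ∨ R ∨ R) ∧ (¬R ∨ ¬Q ∨ R ∨ ¬Q)   [distribute ∨ over ∧]
⇔ ¬R ∨ ¬Q ∨ P   [simplify]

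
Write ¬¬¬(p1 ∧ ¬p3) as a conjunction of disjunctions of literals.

¬¬¬(p1 ∧ ¬p3)
⇔ ¬(p1 ∧ ¬p3)   [double negation]
⇔ ¬p1 ∨ ¬¬p3   [De Morgan]
⇔ ¬p1 ∨ p3   [double negation]

¬p1 ∨ p3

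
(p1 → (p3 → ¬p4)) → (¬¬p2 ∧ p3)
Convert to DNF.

(p1 ∧ p3 ∧ p4) ∨ (p2 ∧ p3)

(p1 → (p3 → ¬p4)) → (¬¬p2 ∧ p3)
≡ ¬(p1 → (p3 → ¬p4)) ∨ (¬¬p2 ∧ p3)   [eliminate →]
≡ ¬(¬p1 ∨ (p3 → ¬p4)) ∨ (¬¬p2 ∧ p3)   [eliminate →]
≡ ¬(¬p1 ∨ ¬p3 ∨ ¬p4) ∨ (¬¬p2 ∧ p3)   [eliminate →]
≡ (¬¬p1 ∧ ¬¬p3 ∧ ¬¬p4) ∨ (¬¬p2 ∧ p3)   [De Morgan]
≡ (p1 ∧ ¬¬p3 ∧ ¬¬p4) ∨ (¬¬p2 ∧ p3)   [double negation]
≡ (p1 ∧ p3 ∧ ¬¬p4) ∨ (¬¬p2 ∧ p3)   [double negation]
≡ (p1 ∧ p3 ∧ p4) ∨ (¬¬p2 ∧ p3)   [double negation]
≡ (p1 ∧ p3 ∧ p4) ∨ (p2 ∧ p3)   [double negation]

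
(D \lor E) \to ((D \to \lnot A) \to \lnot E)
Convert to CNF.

(D \lor E) \to ((D \to \lnot A) \to \lnot E)
≡ \lnot (D \lor E) \lor ((D \to \lnot A) \to \lnot E)   [eliminate \to]
≡ \lnot (D \lor E) \lor \lnot (D \to \lnot A) \lor \lnot E   [eliminate \to]
≡ \lnot (D \lor E) \lor \lnot (\lnot D \lor \lnot A) \lor \lnot E   [eliminate \to]
≡ (\lnot D \land \lnot E) \lor \lnot (\lnot D \lor \lnot A) \lor \lnot E   [De Morgan]
≡ (\lnot D \land \lnot E) \lor (\lnot \lnot D \land \lnot \lnot A) \lor \lnot E   [De Morgan]
≡ (\lnot D \land \lnot E) \lor (D \land \lnot \lnot A) \lor \lnot E   [double negation]
≡ (\lnot D \land \lnot E) \lor (D \land A) \lor \lnot E   [double negation]
≡ (\lnot D \lor D \lor \lnot E) \land (\lnot D \lor A \lor \lnot E) \land (\lnot E \lor D \lor \lnot E) \land (\lnot E \lor A \lor \lnot E)   [distribute \lor over \land]
≡ (\lnot E \lor D) \land (\lnot E \lor A)   [simplify]

(\lnot E \lor D) \land (\lnot E \lor A)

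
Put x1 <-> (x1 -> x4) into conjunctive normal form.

x1 <-> (x1 -> x4)
≡ (x1 -> (x1 -> x4)) & ((x1 -> x4) -> x1)   [eliminate <->]
≡ (~x1 | (x1 -> x4)) & ((x1 -> x4) -> x1)   [eliminate ->]
≡ (~x1 | ~x1 | x4) & ((x1 -> x4) -> x1)   [eliminate ->]
≡ (~x1 | ~x1 | x4) & (~(x1 -> x4) | x1)   [eliminate ->]
≡ (~x1 | ~x1 | x4) & (~(~x1 | x4) | x1)   [eliminate ->]
≡ (~x1 | ~x1 | x4) & ((~~x1 & ~x4) | x1)   [De Morgan]
≡ (~x1 | ~x1 | x4) & ((x1 & ~x4) | x1)   [double negation]
≡ (~x1 | ~x1 | x4) & (x1 | x1) & (~x4 | x1)   [distribute | over &]
≡ (~x1 | x4) & x1   [simplify]

(~x1 | x4) & x1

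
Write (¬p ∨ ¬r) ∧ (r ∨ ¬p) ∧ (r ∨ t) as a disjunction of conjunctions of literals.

(¬p ∨ ¬r) ∧ (r ∨ ¬p) ∧ (r ∨ t)
⇔ (¬p ∧ r ∧ r) ∨ (¬p ∧ r ∧ t) ∨ (¬p ∧ ¬p ∧ r) ∨ (¬p ∧ ¬p ∧ t) ∨ (¬r ∧ r ∧ r) ∨ (¬r ∧ r ∧ t) ∨ (¬r ∧ ¬p ∧ r) ∨ (¬r ∧ ¬p ∧ t)   [distribute ∧ over ∨]
⇔ (¬p ∧ r) ∨ (¬p ∧ t)   [simplify]

(¬p ∧ r) ∨ (¬p ∧ t)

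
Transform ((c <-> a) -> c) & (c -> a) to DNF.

(a & ~c) | (c & a)

((c <-> a) -> c) & (c -> a)
≡ (~(c <-> a) | c) & (c -> a)   — eliminate ->
≡ (~((c -> a) & (a -> c)) | c) & (c -> a)   — eliminate <->
≡ (~((~c | a) & (a -> c)) | c) & (c -> a)   — eliminate ->
≡ (~((~c | a) & (~a | c)) | c) & (c -> a)   — eliminate ->
≡ (~((~c | a) & (~a | c)) | c) & (~c | a)   — eliminate ->
≡ (~(~c | a) | ~(~a | c) | c) & (~c | a)   — De Morgan
≡ ((~~c & ~a) | ~(~a | c) | c) & (~c | a)   — De Morgan
≡ ((c & ~a) | ~(~a | c) | c) & (~c | a)   — double negation
≡ ((c & ~a) | (~~a & ~c) | c) & (~c | a)   — De Morgan
≡ ((c & ~a) | (a & ~c) | c) & (~c | a)   — double negation
≡ (c & ~a & ~c) | (c & ~a & a) | (a & ~c & ~c) | (a & ~c & a) | (c & ~c) | (c & a)   — distribute & over |
≡ (a & ~c) | (c & a)   — simplify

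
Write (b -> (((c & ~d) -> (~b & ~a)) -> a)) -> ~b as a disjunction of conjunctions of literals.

(b & ~c & ~a) | (b & d & ~a) | ~b

(b -> (((c & ~d) -> (~b & ~a)) -> a)) -> ~b
≡ ~(b -> (((c & ~d) -> (~b & ~a)) -> a)) | ~b   (eliminate ->)
≡ ~(~b | (((c & ~d) -> (~b & ~a)) -> a)) | ~b   (eliminate ->)
≡ ~(~b | ~((c & ~d) -> (~b & ~a)) | a) | ~b   (eliminate ->)
≡ ~(~b | ~(~(c & ~d) | (~b & ~a)) | a) | ~b   (eliminate ->)
≡ (~~b & ~~(~(c & ~d) | (~b & ~a)) & ~a) | ~b   (De Morgan)
≡ (b & ~~(~(c & ~d) | (~b & ~a)) & ~a) | ~b   (double negation)
≡ (b & (~(c & ~d) | (~b & ~a)) & ~a) | ~b   (double negation)
≡ (b & (~c | ~~d | (~b & ~a)) & ~a) | ~b   (De Morgan)
≡ (b & (~c | d | (~b & ~a)) & ~a) | ~b   (double negation)
≡ (b & ~c & ~a) | (b & d & ~a) | (b & ~b & ~a & ~a) | ~b   (distribute & over |)
≡ (b & ~c & ~a) | (b & d & ~a) | ~b   (simplify)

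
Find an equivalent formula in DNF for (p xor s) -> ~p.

(s & p) | ~p

(p xor s) -> ~p
≡ ~(p xor s) | ~p   [eliminate ->]
≡ ~((p & ~s) | (~p & s)) | ~p   [expand xor]
≡ (~(p & ~s) & ~(~p & s)) | ~p   [De Morgan]
≡ ((~p | ~~s) & ~(~p & s)) | ~p   [De Morgan]
≡ ((~p | s) & ~(~p & s)) | ~p   [double negation]
≡ ((~p | s) & (~~p | ~s)) | ~p   [De Morgan]
≡ ((~p | s) & (p | ~s)) | ~p   [double negation]
≡ (~p & p) | (~p & ~s) | (s & p) | (s & ~s) | ~p   [distribute & over |]
≡ (s & p) | ~p   [simplify]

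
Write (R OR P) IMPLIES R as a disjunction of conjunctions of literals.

(NOT R AND NOT P) OR R

(R OR P) IMPLIES R
≡ NOT (R OR P) OR R   (eliminate IMPLIES)
≡ (NOT R AND NOT P) OR R   (De Morgan)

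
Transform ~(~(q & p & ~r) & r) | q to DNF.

~(~(q & p & ~r) & r) | q
≡ ~~(q & p & ~r) | ~r | q   (De Morgan)
≡ (q & p & ~r) | ~r | q   (double negation)
≡ ~r | q   (simplify)

~r | q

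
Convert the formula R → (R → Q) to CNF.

¬R ∨ Q

R → (R → Q)
≡ ¬R ∨ (R → Q)
≡ ¬R ∨ ¬R ∨ Q
≡ ¬R ∨ Q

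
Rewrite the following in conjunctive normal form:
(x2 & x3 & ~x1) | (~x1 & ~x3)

(x2 & x3 & ~x1) | (~x1 & ~x3)
= (x2 | ~x1) & (x2 | ~x3) & (x3 | ~x1) & (x3 | ~x3) & (~x1 | ~x1) & (~x1 | ~x3)   (distribute | over &)
= (x2 | ~x3) & ~x1   (simplify)

(x2 | ~x3) & ~x1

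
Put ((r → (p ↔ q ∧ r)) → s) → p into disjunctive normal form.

((r → (p ↔ q ∧ r)) → s) → p
≡ ¬((r → (p ↔ q ∧ r)) → s) ∨ p
≡ ¬(¬(r → (p ↔ q ∧ r)) ∨ s) ∨ p
≡ ¬(¬(¬r ∨ (p ↔ q ∧ r)) ∨ s) ∨ p
≡ ¬(¬(¬r ∨ (p → q ∧ r) ∧ (q ∧ r → p)) ∨ s) ∨ p
≡ ¬(¬(¬r ∨ (¬p ∨ q ∧ r) ∧ (q ∧ r → p)) ∨ s) ∨ p
≡ ¬(¬(¬r ∨ (¬p ∨ q ∧ r) ∧ (¬(q ∧ r) ∨ p)) ∨ s) ∨ p
≡ ¬¬(¬r ∨ (¬p ∨ q ∧ r) ∧ (¬(q ∧ r) ∨ p)) ∧ ¬s ∨ p
≡ (¬r ∨ (¬p ∨ q ∧ r) ∧ (¬(q ∧ r) ∨ p)) ∧ ¬s ∨ p
≡ (¬r ∨ (¬p ∨ q ∧ r) ∧ (¬q ∨ ¬r ∨ p)) ∧ ¬s ∨ p
≡ ¬r ∧ ¬s ∨ ¬p ∧ ¬q ∧ ¬s ∨ ¬p ∧ ¬r ∧ ¬s ∨ ¬p ∧ p ∧ ¬s ∨ q ∧ r ∧ ¬q ∧ ¬s ∨ q ∧ r ∧ ¬r ∧ ¬s ∨ q ∧ r ∧ p ∧ ¬s ∨ p
≡ ¬r ∧ ¬s ∨ ¬p ∧ ¬q ∧ ¬s ∨ p

¬r ∧ ¬s ∨ ¬p ∧ ¬q ∧ ¬s ∨ p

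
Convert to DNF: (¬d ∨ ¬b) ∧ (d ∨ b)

¬d ∧ b ∨ ¬b ∧ d

(¬d ∨ ¬b) ∧ (d ∨ b)
= ¬d ∧ d ∨ ¬d ∧ b ∨ ¬b ∧ d ∨ ¬b ∧ b   — distribute ∧ over ∨
= ¬d ∧ b ∨ ¬b ∧ d   — simplify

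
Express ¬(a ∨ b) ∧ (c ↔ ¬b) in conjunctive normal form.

¬a ∧ ¬b ∧ (b ∨ c)

¬(a ∨ b) ∧ (c ↔ ¬b)
⇔ ¬(a ∨ b) ∧ (c → ¬b) ∧ (¬b → c)   — eliminate ↔
⇔ ¬(a ∨ b) ∧ (¬c ∨ ¬b) ∧ (¬b → c)   — eliminate →
⇔ ¬(a ∨ b) ∧ (¬c ∨ ¬b) ∧ (¬¬b ∨ c)   — eliminate →
⇔ ¬a ∧ ¬b ∧ (¬c ∨ ¬b) ∧ (¬¬b ∨ c)   — De Morgan
⇔ ¬a ∧ ¬b ∧ (¬c ∨ ¬b) ∧ (b ∨ c)   — double negation
⇔ ¬a ∧ ¬b ∧ (b ∨ c)   — simplify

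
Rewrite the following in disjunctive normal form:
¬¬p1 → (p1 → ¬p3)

¬p1 ∨ ¬p3

¬¬p1 → (p1 → ¬p3)
⇔ ¬¬¬p1 ∨ (p1 → ¬p3)   [eliminate →]
⇔ ¬¬¬p1 ∨ ¬p1 ∨ ¬p3   [eliminate →]
⇔ ¬p1 ∨ ¬p1 ∨ ¬p3   [double negation]
⇔ ¬p1 ∨ ¬p3   [simplify]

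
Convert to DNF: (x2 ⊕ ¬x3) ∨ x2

(x2 ⊕ ¬x3) ∨ x2
≡ (x2 ∧ ¬¬x3) ∨ (¬x2 ∧ ¬x3) ∨ x2   [expand ⊕]
≡ (x2 ∧ x3) ∨ (¬x2 ∧ ¬x3) ∨ x2   [double negation]
≡ (¬x2 ∧ ¬x3) ∨ x2   [simplify]

(¬x2 ∧ ¬x3) ∨ x2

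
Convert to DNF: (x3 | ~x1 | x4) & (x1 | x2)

(x3 & x1) | (x3 & x2) | (~x1 & x2) | (x4 & x1) | (x4 & x2)

(x3 | ~x1 | x4) & (x1 | x2)
≡ (x3 & x1) | (x3 & x2) | (~x1 & x1) | (~x1 & x2) | (x4 & x1) | (x4 & x2)   [distribute & over |]
≡ (x3 & x1) | (x3 & x2) | (~x1 & x2) | (x4 & x1) | (x4 & x2)   [simplify]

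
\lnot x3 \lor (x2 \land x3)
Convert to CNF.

\lnot x3 \lor (x2 \land x3)
≡ (\lnot x3 \lor x2) \land (\lnot x3 \lor x3)   — distribute \lor over \land
≡ \lnot x3 \lor x2   — simplify

\lnot x3 \lor x2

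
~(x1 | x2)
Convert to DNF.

~(x1 | x2)
≡ ~x1 & ~x2   (De Morgan)

~x1 & ~x2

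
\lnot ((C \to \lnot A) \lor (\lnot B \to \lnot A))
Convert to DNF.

C \land A \land \lnot B

\lnot ((C \to \lnot A) \lor (\lnot B \to \lnot A))
≡ \lnot (\lnot C \lor \lnot A \lor (\lnot B \to \lnot A))
≡ \lnot (\lnot C \lor \lnot A \lor \lnot \lnot B \lor \lnot A)
≡ \lnot \lnot C \land \lnot \lnot A \land \lnot \lnot \lnot B \land \lnot \lnot A
≡ C \land \lnot \lnot A \land \lnot \lnot \lnot B \land \lnot \lnot A
≡ C \land A \land \lnot \lnot \lnot B \land \lnot \lnot A
≡ C \land A \land \lnot B \land \lnot \lnot A
≡ C \land A \land \lnot B \land A
≡ C \land A \land \lnot B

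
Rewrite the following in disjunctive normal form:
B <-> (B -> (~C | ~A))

B <-> (B -> (~C | ~A))
= (B -> (B -> (~C | ~A))) & ((B -> (~C | ~A)) -> B)   [eliminate <->]
= (~B | (B -> (~C | ~A))) & ((B -> (~C | ~A)) -> B)   [eliminate ->]
= (~B | ~B | ~C | ~A) & ((B -> (~C | ~A)) -> B)   [eliminate ->]
= (~B | ~B | ~C | ~A) & (~(B -> (~C | ~A)) | B)   [eliminate ->]
= (~B | ~B | ~C | ~A) & (~(~B | ~C | ~A) | B)   [eliminate ->]
= (~B | ~B | ~C | ~A) & ((~~B & ~~C & ~~A) | B)   [De Morgan]
= (~B | ~B | ~C | ~A) & ((B & ~~C & ~~A) | B)   [double negation]
= (~B | ~B | ~C | ~A) & ((B & C & ~~A) | B)   [double negation]
= (~B | ~B | ~C | ~A) & ((B & C & A) | B)   [double negation]
= (~B & B & C & A) | (~B & B) | (~B & B & C & A) | (~B & B) | (~C & B & C & A) | (~C & B) | (~A & B & C & A) | (~A & B)   [distribute & over |]
= (~C & B) | (~A & B)   [simplify]

(~C & B) | (~A & B)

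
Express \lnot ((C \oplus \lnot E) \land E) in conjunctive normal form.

\lnot ((C \oplus \lnot E) \land E)
⇔ \lnot ((C \lor \lnot E) \land \lnot (C \land \lnot E) \land E)   — expand \oplus
⇔ \lnot (C \lor \lnot E) \lor \lnot \lnot (C \land \lnot E) \lor \lnot E   — De Morgan
⇔ (\lnot C \land \lnot \lnot E) \lor \lnot \lnot (C \land \lnot E) \lor \lnot E   — De Morgan
⇔ (\lnot C \land E) \lor \lnot \lnot (C \land \lnot E) \lor \lnot E   — double negation
⇔ (\lnot C \land E) \lor (C \land \lnot E) \lor \lnot E   — double negation
⇔ (\lnot C \lor C \lor \lnot E) \land (\lnot C \lor \lnot E \lor \lnot E) \land (E \lor C \lor \lnot E) \land (E \lor \lnot E \lor \lnot E)   — distribute \lor over \land
⇔ \lnot C \lor \lnot E   — simplify

\lnot C \lor \lnot E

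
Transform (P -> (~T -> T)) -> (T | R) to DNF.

(P -> (~T -> T)) -> (T | R)
⇔ ~(P -> (~T -> T)) | T | R   [eliminate ->]
⇔ ~(~P | (~T -> T)) | T | R   [eliminate ->]
⇔ ~(~P | ~~T | T) | T | R   [eliminate ->]
⇔ (~~P & ~~~T & ~T) | T | R   [De Morgan]
⇔ (P & ~~~T & ~T) | T | R   [double negation]
⇔ (P & ~T & ~T) | T | R   [double negation]
⇔ (P & ~T) | T | R   [simplify]

(P & ~T) | T | R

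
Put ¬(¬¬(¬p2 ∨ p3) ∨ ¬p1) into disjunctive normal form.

p2 ∧ ¬p3 ∧ p1

¬(¬¬(¬p2 ∨ p3) ∨ ¬p1)
≡ ¬¬¬(¬p2 ∨ p3) ∧ ¬¬p1
≡ ¬(¬p2 ∨ p3) ∧ ¬¬p1
≡ ¬¬p2 ∧ ¬p3 ∧ ¬¬p1
≡ p2 ∧ ¬p3 ∧ ¬¬p1
≡ p2 ∧ ¬p3 ∧ p1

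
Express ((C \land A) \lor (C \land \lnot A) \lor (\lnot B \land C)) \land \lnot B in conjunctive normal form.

C \land \lnot B

((C \land A) \lor (C \land \lnot A) \lor (\lnot B \land C)) \land \lnot B
⇔ (C \lor C \lor \lnot B) \land (C \lor C \lor C) \land (C \lor \lnot A \lor \lnot B) \land (C \lor \lnot A \lor C) \land (A \lor C \lor \lnot B) \land (A \lor C \lor C) \land (A \lor \lnot A \lor \lnot B) \land (A \lor \lnot A \lor C) \land \lnot B   — distribute \lor over \land
⇔ C \land \lnot B   — simplify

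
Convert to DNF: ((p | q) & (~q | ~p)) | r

((p | q) & (~q | ~p)) | r
= (p & ~q) | (p & ~p) | (q & ~q) | (q & ~p) | r   — distribute & over |
= (p & ~q) | (q & ~p) | r   — simplify

(p & ~q) | (q & ~p) | r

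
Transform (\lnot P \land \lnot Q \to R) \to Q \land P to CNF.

(\lnot P \lor Q) \land (\lnot Q \lor P) \land (\lnot R \lor Q) \land (\lnot R \lor P)

(\lnot P \land \lnot Q \to R) \to Q \land P
≡ \lnot (\lnot P \land \lnot Q \to R) \lor Q \land P
≡ \lnot (\lnot (\lnot P \land \lnot Q) \lor R) \lor Q \land P
≡ \lnot \lnot (\lnot P \land \lnot Q) \land \lnot R \lor Q \land P
≡ \lnot P \land \lnot Q \land \lnot R \lor Q \land P
≡ (\lnot P \lor Q) \land (\lnot P \lor P) \land (\lnot Q \lor Q) \land (\lnot Q \lor P) \land (\lnot R \lor Q) \land (\lnot R \lor P)
≡ (\lnot P \lor Q) \land (\lnot Q \lor P) \land (\lnot R \lor Q) \land (\lnot R \lor P)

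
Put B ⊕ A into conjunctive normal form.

B ⊕ A
≡ (B ∨ A) ∧ ¬(B ∧ A)
≡ (B ∨ A) ∧ (¬B ∨ ¬A)

(B ∨ A) ∧ (¬B ∨ ¬A)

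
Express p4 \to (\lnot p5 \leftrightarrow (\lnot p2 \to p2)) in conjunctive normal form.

p4 \to (\lnot p5 \leftrightarrow (\lnot p2 \to p2))
≡ \lnot p4 \lor (\lnot p5 \leftrightarrow (\lnot p2 \to p2))
≡ \lnot p4 \lor ((\lnot p5 \to (\lnot p2 \to p2)) \land ((\lnot p2 \to p2) \to \lnot p5))
≡ \lnot p4 \lor ((\lnot \lnot p5 \lor (\lnot p2 \to p2)) \land ((\lnot p2 \to p2) \to \lnot p5))
≡ \lnot p4 \lor ((\lnot \lnot p5 \lor \lnot \lnot p2 \lor p2) \land ((\lnot p2 \to p2) \to \lnot p5))
≡ \lnot p4 \lor ((\lnot \lnot p5 \lor \lnot \lnot p2 \lor p2) \land (\lnot (\lnot p2 \to p2) \lor \lnot p5))
≡ \lnot p4 \lor ((\lnot \lnot p5 \lor \lnot \lnot p2 \lor p2) \land (\lnot (\lnot \lnot p2 \lor p2) \lor \lnot p5))
≡ \lnot p4 \lor ((p5 \lor \lnot \lnot p2 \lor p2) \land (\lnot (\lnot \lnot p2 \lor p2) \lor \lnot p5))
≡ \lnot p4 \lor ((p5 \lor p2 \lor p2) \land (\lnot (\lnot \lnot p2 \lor p2) \lor \lnot p5))
≡ \lnot p4 \lor ((p5 \lor p2 \lor p2) \land ((\lnot \lnot \lnot p2 \land \lnot p2) \lor \lnot p5))
≡ \lnot p4 \lor ((p5 \lor p2 \lor p2) \land ((\lnot p2 \land \lnot p2) \lor \lnot p5))
≡ (\lnot p4 \lor p5 \lor p2 \lor p2) \land (\lnot p4 \lor \lnot p2 \lor \lnot p5) \land (\lnot p4 \lor \lnot p2 \lor \lnot p5)
≡ (\lnot p4 \lor p5 \lor p2) \land (\lnot p4 \lor \lnot p2 \lor \lnot p5)

(\lnot p4 \lor p5 \lor p2) \land (\lnot p4 \lor \lnot p2 \lor \lnot p5)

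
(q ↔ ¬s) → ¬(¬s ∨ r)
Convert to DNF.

(q ↔ ¬s) → ¬(¬s ∨ r)
= ¬(q ↔ ¬s) ∨ ¬(¬s ∨ r)   [eliminate →]
= ¬((q → ¬s) ∧ (¬s → q)) ∨ ¬(¬s ∨ r)   [eliminate ↔]
= ¬((¬q ∨ ¬s) ∧ (¬s → q)) ∨ ¬(¬s ∨ r)   [eliminate →]
= ¬((¬q ∨ ¬s) ∧ (¬¬s ∨ q)) ∨ ¬(¬s ∨ r)   [eliminate →]
= ¬(¬q ∨ ¬s) ∨ ¬(¬¬s ∨ q) ∨ ¬(¬s ∨ r)   [De Morgan]
= (¬¬q ∧ ¬¬s) ∨ ¬(¬¬s ∨ q) ∨ ¬(¬s ∨ r)   [De Morgan]
= (q ∧ ¬¬s) ∨ ¬(¬¬s ∨ q) ∨ ¬(¬s ∨ r)   [double negation]
= (q ∧ s) ∨ ¬(¬¬s ∨ q) ∨ ¬(¬s ∨ r)   [double negation]
= (q ∧ s) ∨ (¬¬¬s ∧ ¬q) ∨ ¬(¬s ∨ r)   [De Morgan]
= (q ∧ s) ∨ (¬s ∧ ¬q) ∨ ¬(¬s ∨ r)   [double negation]
= (q ∧ s) ∨ (¬s ∧ ¬q) ∨ (¬¬s ∧ ¬r)   [De Morgan]
= (q ∧ s) ∨ (¬s ∧ ¬q) ∨ (s ∧ ¬r)   [double negation]

(q ∧ s) ∨ (¬s ∧ ¬q) ∨ (s ∧ ¬r)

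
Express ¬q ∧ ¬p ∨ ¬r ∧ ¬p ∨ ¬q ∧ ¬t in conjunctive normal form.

(¬q ∨ ¬r) ∧ (¬q ∨ ¬p) ∧ (¬p ∨ ¬t)

¬q ∧ ¬p ∨ ¬r ∧ ¬p ∨ ¬q ∧ ¬t
= (¬q ∨ ¬r ∨ ¬q) ∧ (¬q ∨ ¬r ∨ ¬t) ∧ (¬q ∨ ¬p ∨ ¬q) ∧ (¬q ∨ ¬p ∨ ¬t) ∧ (¬p ∨ ¬r ∨ ¬q) ∧ (¬p ∨ ¬r ∨ ¬t) ∧ (¬p ∨ ¬p ∨ ¬q) ∧ (¬p ∨ ¬p ∨ ¬t)   — distribute ∨ over ∧
= (¬q ∨ ¬r) ∧ (¬q ∨ ¬p) ∧ (¬p ∨ ¬t)   — simplify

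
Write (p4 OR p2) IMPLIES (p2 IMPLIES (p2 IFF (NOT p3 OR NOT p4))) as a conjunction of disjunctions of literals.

NOT p4 OR NOT p2 OR NOT p3

(p4 OR p2) IMPLIES (p2 IMPLIES (p2 IFF (NOT p3 OR NOT p4)))
⇔ NOT (p4 OR p2) OR (p2 IMPLIES (p2 IFF (NOT p3 OR NOT p4)))   [eliminate IMPLIES]
⇔ NOT (p4 OR p2) OR NOT p2 OR (p2 IFF (NOT p3 OR NOT p4))   [eliminate IMPLIES]
⇔ NOT (p4 OR p2) OR NOT p2 OR ((p2 IMPLIES (NOT p3 OR NOT p4)) AND ((NOT p3 OR NOT p4) IMPLIES p2))   [eliminate IFF]
⇔ NOT (p4 OR p2) OR NOT p2 OR ((NOT p2 OR NOT p3 OR NOT p4) AND ((NOT p3 OR NOT p4) IMPLIES p2))   [eliminate IMPLIES]
⇔ NOT (p4 OR p2) OR NOT p2 OR ((NOT p2 OR NOT p3 OR NOT p4) AND (NOT (NOT p3 OR NOT p4) OR p2))   [eliminate IMPLIES]
⇔ (NOT p4 AND NOT p2) OR NOT p2 OR ((NOT p2 OR NOT p3 OR NOT p4) AND (NOT (NOT p3 OR NOT p4) OR p2))   [De Morgan]
⇔ (NOT p4 AND NOT p2) OR NOT p2 OR ((NOT p2 OR NOT p3 OR NOT p4) AND ((NOT NOT p3 AND NOT NOT p4) OR p2))   [De Morgan]
⇔ (NOT p4 AND NOT p2) OR NOT p2 OR ((NOT p2 OR NOT p3 OR NOT p4) AND ((p3 AND NOT NOT p4) OR p2))   [double negation]
⇔ (NOT p4 AND NOT p2) OR NOT p2 OR ((NOT p2 OR NOT p3 OR NOT p4) AND ((p3 AND p4) OR p2))   [double negation]
⇔ (NOT p4 OR NOT p2 OR NOT p2 OR NOT p3 OR NOT p4) AND (NOT p4 OR NOT p2 OR p3 OR p2) AND (NOT p4 OR NOT p2 OR p4 OR p2) AND (NOT p2 OR NOT p2 OR NOT p2 OR NOT p3 OR NOT p4) AND (NOT p2 OR NOT p2 OR p3 OR p2) AND (NOT p2 OR NOT p2 OR p4 OR p2)   [distribute OR over AND]
⇔ NOT p4 OR NOT p2 OR NOT p3   [simplify]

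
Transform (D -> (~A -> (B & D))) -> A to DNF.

(D & ~A & ~B) | A

(D -> (~A -> (B & D))) -> A
≡ ~(D -> (~A -> (B & D))) | A
≡ ~(~D | (~A -> (B & D))) | A
≡ ~(~D | ~~A | (B & D)) | A
≡ (~~D & ~~~A & ~(B & D)) | A
≡ (D & ~~~A & ~(B & D)) | A
≡ (D & ~A & ~(B & D)) | A
≡ (D & ~A & (~B | ~D)) | A
≡ (D & ~A & ~B) | (D & ~A & ~D) | A
≡ (D & ~A & ~B) | A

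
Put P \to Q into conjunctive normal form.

P \to Q
≡ \lnot P \lor Q

\lnot P \lor Q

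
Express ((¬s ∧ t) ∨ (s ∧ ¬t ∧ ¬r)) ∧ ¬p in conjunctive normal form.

(¬s ∨ ¬t) ∧ (¬s ∨ ¬r) ∧ (t ∨ s) ∧ (t ∨ ¬r) ∧ ¬p

((¬s ∧ t) ∨ (s ∧ ¬t ∧ ¬r)) ∧ ¬p
≡ (¬s ∨ s) ∧ (¬s ∨ ¬t) ∧ (¬s ∨ ¬r) ∧ (t ∨ s) ∧ (t ∨ ¬t) ∧ (t ∨ ¬r) ∧ ¬p   — distribute ∨ over ∧
≡ (¬s ∨ ¬t) ∧ (¬s ∨ ¬r) ∧ (t ∨ s) ∧ (t ∨ ¬r) ∧ ¬p   — simplify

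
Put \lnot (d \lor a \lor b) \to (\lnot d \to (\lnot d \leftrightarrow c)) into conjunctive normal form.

\lnot (d \lor a \lor b) \to (\lnot d \to (\lnot d \leftrightarrow c))
= \lnot \lnot (d \lor a \lor b) \lor (\lnot d \to (\lnot d \leftrightarrow c))   [eliminate \to]
= \lnot \lnot (d \lor a \lor b) \lor \lnot \lnot d \lor (\lnot d \leftrightarrow c)   [eliminate \to]
= \lnot \lnot (d \lor a \lor b) \lor \lnot \lnot d \lor ((\lnot d \to c) \land (c \to \lnot d))   [eliminate \leftrightarrow]
= \lnot \lnot (d \lor a \lor b) \lor \lnot \lnot d \lor ((\lnot \lnot d \lor c) \land (c \to \lnot d))   [eliminate \to]
= \lnot \lnot (d \lor a \lor b) \lor \lnot \lnot d \lor ((\lnot \lnot d \lor c) \land (\lnot c \lor \lnot d))   [eliminate \to]
= d \lor a \lor b \lor \lnot \lnot d \lor ((\lnot \lnot d \lor c) \land (\lnot c \lor \lnot d))   [double negation]
= d \lor a \lor b \lor d \lor ((\lnot \lnot d \lor c) \land (\lnot c \lor \lnot d))   [double negation]
= d \lor a \lor b \lor d \lor ((d \lor c) \land (\lnot c \lor \lnot d))   [double negation]
= (d \lor a \lor b \lor d \lor d \lor c) \land (d \lor a \lor b \lor d \lor \lnot c \lor \lnot d)   [distribute \lor over \land]
= d \lor a \lor b \lor c   [simplify]

d \lor a \lor b \lor c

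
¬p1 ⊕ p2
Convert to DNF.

¬p1 ⊕ p2
≡ (¬p1 ∧ ¬p2) ∨ (¬¬p1 ∧ p2)   — expand ⊕
≡ (¬p1 ∧ ¬p2) ∨ (p1 ∧ p2)   — double negation

(¬p1 ∧ ¬p2) ∨ (p1 ∧ p2)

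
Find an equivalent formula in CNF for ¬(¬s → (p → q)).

¬s ∧ p ∧ ¬q

¬(¬s → (p → q))
= ¬(¬¬s ∨ (p → q))   [eliminate →]
= ¬(¬¬s ∨ ¬p ∨ q)   [eliminate →]
= ¬¬¬s ∧ ¬¬p ∧ ¬q   [De Morgan]
= ¬s ∧ ¬¬p ∧ ¬q   [double negation]
= ¬s ∧ p ∧ ¬q   [double negation]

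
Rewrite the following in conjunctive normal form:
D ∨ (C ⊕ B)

(D ∨ C ∨ B) ∧ (D ∨ ¬C ∨ ¬B)

D ∨ (C ⊕ B)
≡ D ∨ ((C ∨ B) ∧ ¬(C ∧ B))
≡ D ∨ ((C ∨ B) ∧ (¬C ∨ ¬B))
≡ (D ∨ C ∨ B) ∧ (D ∨ ¬C ∨ ¬B)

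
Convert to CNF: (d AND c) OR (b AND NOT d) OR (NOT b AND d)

(d OR b) AND (c OR NOT d OR NOT b)

(d AND c) OR (b AND NOT d) OR (NOT b AND d)
= (d OR b OR NOT b) AND (d OR b OR d) AND (d OR NOT d OR NOT b) AND (d OR NOT d OR d) AND (c OR b OR NOT b) AND (c OR b OR d) AND (c OR NOT d OR NOT b) AND (c OR NOT d OR d)   [distribute OR over AND]
= (d OR b) AND (c OR NOT d OR NOT b)   [simplify]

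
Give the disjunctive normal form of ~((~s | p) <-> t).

~((~s | p) <-> t)
= ~(((~s | p) -> t) & (t -> (~s | p)))   [eliminate <->]
= ~((~(~s | p) | t) & (t -> (~s | p)))   [eliminate ->]
= ~((~(~s | p) | t) & (~t | ~s | p))   [eliminate ->]
= ~(~(~s | p) | t) | ~(~t | ~s | p)   [De Morgan]
= (~~(~s | p) & ~t) | ~(~t | ~s | p)   [De Morgan]
= ((~s | p) & ~t) | ~(~t | ~s | p)   [double negation]
= ((~s | p) & ~t) | (~~t & ~~s & ~p)   [De Morgan]
= ((~s | p) & ~t) | (t & ~~s & ~p)   [double negation]
= ((~s | p) & ~t) | (t & s & ~p)   [double negation]
= (~s & ~t) | (p & ~t) | (t & s & ~p)   [distribute & over |]

(~s & ~t) | (p & ~t) | (t & s & ~p)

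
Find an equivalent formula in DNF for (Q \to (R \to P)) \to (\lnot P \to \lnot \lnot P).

(Q \to (R \to P)) \to (\lnot P \to \lnot \lnot P)
≡ \lnot (Q \to (R \to P)) \lor (\lnot P \to \lnot \lnot P)   [eliminate \to]
≡ \lnot (\lnot Q \lor (R \to P)) \lor (\lnot P \to \lnot \lnot P)   [eliminate \to]
≡ \lnot (\lnot Q \lor \lnot R \lor P) \lor (\lnot P \to \lnot \lnot P)   [eliminate \to]
≡ \lnot (\lnot Q \lor \lnot R \lor P) \lor \lnot \lnot P \lor \lnot \lnot P   [eliminate \to]
≡ (\lnot \lnot Q \land \lnot \lnot R \land \lnot P) \lor \lnot \lnot P \lor \lnot \lnot P   [De Morgan]
≡ (Q \land \lnot \lnot R \land \lnot P) \lor \lnot \lnot P \lor \lnot \lnot P   [double negation]
≡ (Q \land R \land \lnot P) \lor \lnot \lnot P \lor \lnot \lnot P   [double negation]
≡ (Q \land R \land \lnot P) \lor P \lor \lnot \lnot P   [double negation]
≡ (Q \land R \land \lnot P) \lor P \lor P   [double negation]
≡ (Q \land R \land \lnot P) \lor P   [simplify]

(Q \land R \land \lnot P) \lor P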